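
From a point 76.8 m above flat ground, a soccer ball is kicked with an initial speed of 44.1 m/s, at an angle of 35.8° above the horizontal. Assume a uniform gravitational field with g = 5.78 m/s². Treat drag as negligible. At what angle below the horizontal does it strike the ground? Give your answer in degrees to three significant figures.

47.8°

Components: vₓ = 44.10 cos 35.8° = 35.77 m/s, v_y0 = 44.10 sin 35.8° = 25.80 m/s.
With up positive and y = 0 at the ground: y(t) = 76.8 + (25.80) t − 2.890 t². Setting y = 0 and taking the positive root: t = [25.80 + √(25.80² + 2·5.78·76.8)] / 5.78 = (25.80 + 39.41) / 5.78 = 11.28 s.
At impact: v_y = v_y0 − g t = −39.41 m/s; vₓ = 35.77 m/s.
Angle below horizontal: arctan(|v_y|/vₓ) = arctan(39.41/35.77) = 47.77°.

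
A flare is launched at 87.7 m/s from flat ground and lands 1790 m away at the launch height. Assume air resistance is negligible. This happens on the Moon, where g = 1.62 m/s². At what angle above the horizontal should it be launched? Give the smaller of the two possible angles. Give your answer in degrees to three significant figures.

11.1°

From R = (v₀²/g) sin 2θ: sin 2θ = 1.62 × 1790 / 7691.3 = 0.3770.
2θ = 22.15° or 180° − 22.15° = 157.9°, so θ = 11.07° or 78.93°.
The smaller angle is 11.07°.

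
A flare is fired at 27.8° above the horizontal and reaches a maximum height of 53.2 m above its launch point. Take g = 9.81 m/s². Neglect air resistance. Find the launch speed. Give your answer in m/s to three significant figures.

At the peak v_y = 0, so v_y0 = √(2gH) = √(2 × 9.81 × 53.2) = 32.31 m/s.
v_y0 = v₀ sin θ ⇒ v₀ = 32.31 / sin 27.8° = 69.27 m/s.

69.3 m/s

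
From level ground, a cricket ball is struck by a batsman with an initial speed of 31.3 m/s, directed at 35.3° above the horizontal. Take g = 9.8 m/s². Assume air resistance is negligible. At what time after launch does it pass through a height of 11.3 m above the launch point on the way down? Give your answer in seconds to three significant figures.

2.89 s

Resolve: vₓ = 31.30 cos 35.3° = 25.55 m/s and v_y0 = 31.30 sin 35.3° = 18.09 m/s.
Set y = v_y0 t − ½ g t² = 11.3: 4.900 t² − 18.09 t + 11.3 = 0.
t = [18.09 ± √(18.09² − 2·9.80·11.3)] / 9.80 = (18.09 ± 10.28) / 9.80, so t = 0.7967 s or t = 2.894 s.
The descending-branch root is 2.894 s.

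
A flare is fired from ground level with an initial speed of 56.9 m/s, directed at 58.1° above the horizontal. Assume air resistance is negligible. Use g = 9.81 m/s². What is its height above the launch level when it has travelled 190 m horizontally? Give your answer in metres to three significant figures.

vₓ = 56.90 cos 58.1° = 30.07 m/s; v_y0 = 56.90 sin 58.1° = 48.31 m/s.
x = vₓ t ⇒ t = 190/30.07 = 6.319 s.
Height: y = v_y0 t − ½ g t² = 48.31 × 6.319 − 4.905 × 6.319² = 305.2 − 195.9 = 109.4 m.

109 m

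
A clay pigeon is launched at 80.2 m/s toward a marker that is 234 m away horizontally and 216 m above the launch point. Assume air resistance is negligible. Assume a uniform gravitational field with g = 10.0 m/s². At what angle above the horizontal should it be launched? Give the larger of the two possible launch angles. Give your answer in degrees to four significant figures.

Trajectory: y = x tanθ − g x² (1 + tan²θ)/(2v₀²). With x = 234, y = 216, v₀ = 80.2, g = 10.0:
42.57 tan²θ − 234 tanθ + (258.6) = 0.
tanθ = [234 ± √(234² − 4 × 42.57 × (258.6))] / (2 × 42.57) = (234 ± 103.6) / 85.13, giving tanθ = 1.532 or 3.966.
θ = 56.86° or 75.85°; the larger is 75.85°.

75.85°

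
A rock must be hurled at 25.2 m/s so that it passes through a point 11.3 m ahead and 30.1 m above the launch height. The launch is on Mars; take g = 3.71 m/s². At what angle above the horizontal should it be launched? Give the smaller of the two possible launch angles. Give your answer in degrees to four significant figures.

71.52°

Trajectory: y = x tanθ − g x² (1 + tan²θ)/(2v₀²). With x = 11.3, y = 30.1, v₀ = 25.2, g = 3.71:
0.3730 tan²θ − 11.3 tanθ + (30.47) = 0.
tanθ = [11.3 ± √(11.3² − 4 × 0.3730 × (30.47))] / (2 × 0.3730) = (11.3 ± 9.068) / 0.7460, giving tanθ = 2.992 or 27.30.
θ = 71.52° or 87.90°; the smaller is 71.52°.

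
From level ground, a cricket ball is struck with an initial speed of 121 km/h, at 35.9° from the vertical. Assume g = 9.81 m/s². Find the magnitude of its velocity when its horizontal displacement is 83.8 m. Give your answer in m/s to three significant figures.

Convert: 121 km/h = 121/3.6 = 33.61 m/s.
Horizontal component vₓ = 33.61 sin 35.9° = 19.71 m/s; vertical v_y0 = 33.61 cos 35.9° = 27.23 m/s.
Time to reach x = 83.8 m: t = x/vₓ = 83.8/19.71 = 4.252 s.
Vertical velocity there: v_y = v_y0 − g t = 27.23 − 9.81 × 4.252 = −14.49 m/s.
Speed: √(vₓ² + v_y²) = √(19.71² + 14.49²) = 24.46 m/s.

24.5 m/s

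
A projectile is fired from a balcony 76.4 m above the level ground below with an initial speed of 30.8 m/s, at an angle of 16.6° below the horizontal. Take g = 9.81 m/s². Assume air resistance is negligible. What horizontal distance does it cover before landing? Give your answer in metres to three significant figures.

93.0 m

Horizontal component vₓ = 30.80 cos 16.6° = 29.52 m/s; vertical v_y0 = −8.799 m/s (downward).
The projectile lands when y = 76.4 + (−8.799) t − ½·9.81·t² = 0. Positive root: t = (−8.799 + √(8.799² + 2·9.81·76.4)) / 9.81 = (−8.799 + 39.70) / 9.81 = 3.150 s.
Horizontal distance: R = vₓ t = 29.52 × 3.150 = 92.99 m.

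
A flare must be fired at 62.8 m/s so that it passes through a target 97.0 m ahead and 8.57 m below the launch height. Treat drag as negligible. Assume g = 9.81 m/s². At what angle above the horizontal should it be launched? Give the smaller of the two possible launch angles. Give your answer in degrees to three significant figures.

Trajectory: y = x tanθ − g x² (1 + tan²θ)/(2v₀²). With x = 97.0, y = −8.57, v₀ = 62.8, g = 9.81:
11.70 tan²θ − 97.0 tanθ + (3.132) = 0.
tanθ = [97.0 ± √(97.0² − 4 × 11.70 × (3.132))] / (2 × 11.70) = (97.0 ± 96.24) / 23.40, giving tanθ = 0.03242 or 8.257.
θ = 1.857° or 83.09°; the smaller is 1.857°.

1.86°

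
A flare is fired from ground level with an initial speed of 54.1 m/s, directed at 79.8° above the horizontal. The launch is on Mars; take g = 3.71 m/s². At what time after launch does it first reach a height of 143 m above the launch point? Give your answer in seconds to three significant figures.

Horizontal component vₓ = 54.10 cos 79.8° = 9.580 m/s; vertical v_y0 = 54.10 sin 79.8° = 53.24 m/s.
Set y = v_y0 t − ½ g t² = 143: 1.855 t² − 53.24 t + 143 = 0.
Quadratic formula: t = (53.24 ± √1774.0) / 3.71 = (53.24 ± 42.12) / 3.71 → t = 2.999 s or 25.70 s.
The first (ascending) time is 2.999 s.

3.00 s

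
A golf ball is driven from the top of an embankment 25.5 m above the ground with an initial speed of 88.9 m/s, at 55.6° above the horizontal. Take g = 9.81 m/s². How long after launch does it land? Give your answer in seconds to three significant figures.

15.3 s

Components: vₓ = 88.90 cos 55.6° = 50.23 m/s, v_y0 = 88.90 sin 55.6° = 73.35 m/s.
The projectile lands when y = 25.5 + (73.35) t − ½·9.81·t² = 0. Positive root: t = (73.35 + √(73.35² + 2·9.81·25.5)) / 9.81 = (73.35 + 76.69) / 9.81 = 15.29 s.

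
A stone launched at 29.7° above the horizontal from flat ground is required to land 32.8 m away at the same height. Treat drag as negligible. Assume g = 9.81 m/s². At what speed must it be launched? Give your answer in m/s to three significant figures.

19.3 m/s

From R = (v₀² / g) sin 2θ: v₀ = √(gR / sin 2θ).
v₀ = √(9.81 × 32.8 / sin 59.40°) = √(321.8 / 0.8607) = √373.83 = 19.33 m/s.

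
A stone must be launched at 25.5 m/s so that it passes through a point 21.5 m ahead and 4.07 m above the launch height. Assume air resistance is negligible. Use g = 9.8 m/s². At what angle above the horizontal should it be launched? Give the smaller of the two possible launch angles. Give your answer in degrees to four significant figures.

20.50°

Trajectory: y = x tanθ − g x² (1 + tan²θ)/(2v₀²). With x = 21.5, y = 4.07, v₀ = 25.5, g = 9.80:
3.483 tan²θ − 21.5 tanθ + (7.553) = 0.
tanθ = [21.5 ± √(21.5² − 4 × 3.483 × (7.553))] / (2 × 3.483) = (21.5 ± 18.89) / 6.967, giving tanθ = 0.3740 or 5.798.
θ = 20.50° or 80.21°; the smaller is 20.50°.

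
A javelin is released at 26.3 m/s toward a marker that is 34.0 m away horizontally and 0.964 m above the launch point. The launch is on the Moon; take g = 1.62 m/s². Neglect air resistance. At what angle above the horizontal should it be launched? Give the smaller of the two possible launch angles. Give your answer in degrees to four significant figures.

3.910°

Trajectory: y = x tanθ − g x² (1 + tan²θ)/(2v₀²). With x = 34.0, y = 0.964, v₀ = 26.3, g = 1.62:
1.354 tan²θ − 34.0 tanθ + (2.318) = 0.
tanθ = [34.0 ± √(34.0² − 4 × 1.354 × (2.318))] / (2 × 1.354) = (34.0 ± 33.81) / 2.707, giving tanθ = 0.06835 or 25.05.
θ = 3.910° or 87.71°; the smaller is 3.910°.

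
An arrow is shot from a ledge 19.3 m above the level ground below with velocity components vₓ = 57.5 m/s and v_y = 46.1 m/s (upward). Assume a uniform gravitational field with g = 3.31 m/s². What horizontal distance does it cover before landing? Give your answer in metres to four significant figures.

1625 m

The projectile lands when y = 19.3 + (46.10) t − ½·3.31·t² = 0. Positive root: t = (46.10 + √(46.10² + 2·3.31·19.3)) / 3.31 = (46.10 + 47.47) / 3.31 = 28.27 s.
Horizontal distance: R = vₓ t = 57.50 × 28.27 = 1625 m.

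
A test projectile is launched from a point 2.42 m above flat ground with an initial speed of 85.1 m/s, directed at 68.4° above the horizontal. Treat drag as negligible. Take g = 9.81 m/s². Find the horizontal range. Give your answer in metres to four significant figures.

506.3 m

Resolve: vₓ = 85.10 cos 68.4° = 31.33 m/s and v_y0 = 85.10 sin 68.4° = 79.12 m/s.
With up positive and y = 0 at the ground: y(t) = 2.42 + (79.12) t − 4.905 t². Setting y = 0 and taking the positive root: t = [79.12 + √(79.12² + 2·9.81·2.42)] / 9.81 = (79.12 + 79.42) / 9.81 = 16.16 s.
Horizontal distance: R = vₓ t = 31.33 × 16.16 = 506.3 m.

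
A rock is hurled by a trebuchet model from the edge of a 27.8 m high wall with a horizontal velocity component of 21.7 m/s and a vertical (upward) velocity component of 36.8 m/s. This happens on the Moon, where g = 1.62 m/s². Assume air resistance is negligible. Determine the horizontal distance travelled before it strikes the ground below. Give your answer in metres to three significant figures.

The projectile lands when y = 27.8 + (36.80) t − ½·1.62·t² = 0. Positive root: t = (36.80 + √(36.80² + 2·1.62·27.8)) / 1.62 = (36.80 + 38.00) / 1.62 = 46.18 s.
Horizontal distance: R = vₓ t = 21.70 × 46.18 = 1002 m.

1000 m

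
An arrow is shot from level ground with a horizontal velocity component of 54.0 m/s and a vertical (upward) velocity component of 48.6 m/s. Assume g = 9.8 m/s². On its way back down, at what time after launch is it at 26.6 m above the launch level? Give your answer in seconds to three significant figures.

9.34 s

Require v_y0 t − ½ g t² = 26.6, i.e. 4.900 t² − 48.60 t + 26.6 = 0.
Quadratic formula: t = (48.60 ± √1840.6) / 9.80 = (48.60 ± 42.90) / 9.80 → t = 0.5814 s or 9.337 s.
The descending-branch root is 9.337 s.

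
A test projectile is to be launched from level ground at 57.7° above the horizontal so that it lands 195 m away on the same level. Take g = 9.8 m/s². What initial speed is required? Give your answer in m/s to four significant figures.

45.99 m/s

On level ground R = v₀² sin 2θ / g ⇒ v₀ = √(gR / sin 2θ).
v₀ = √(9.80 × 195 / sin 115.4°) = √(1911 / 0.9033) = √2115.5 = 45.99 m/s.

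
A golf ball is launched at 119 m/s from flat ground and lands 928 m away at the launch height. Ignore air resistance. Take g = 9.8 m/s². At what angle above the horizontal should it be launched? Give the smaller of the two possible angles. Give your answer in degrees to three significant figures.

20.0°

From R = (v₀²/g) sin 2θ: sin 2θ = 9.80 × 928 / 14161 = 0.6422.
2θ = 39.96° or 180° − 39.96° = 140.0°, so θ = 19.98° or 70.02°.
The smaller angle is 19.98°.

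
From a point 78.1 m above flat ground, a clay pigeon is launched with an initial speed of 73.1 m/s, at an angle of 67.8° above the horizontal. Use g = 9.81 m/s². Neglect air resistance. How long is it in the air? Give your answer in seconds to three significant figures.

vₓ = 73.10 cos 67.8° = 27.62 m/s; v_y0 = 73.10 sin 67.8° = 67.68 m/s.
Vertical motion (up positive, ground at y = 0): 4.905 t² − (67.68) t − 78.1 = 0, so t = (67.68 + √(67.68² + 2·9.81·78.1)) / 9.81 = (67.68 + 78.19) / 9.81 = 14.87 s.

14.9 s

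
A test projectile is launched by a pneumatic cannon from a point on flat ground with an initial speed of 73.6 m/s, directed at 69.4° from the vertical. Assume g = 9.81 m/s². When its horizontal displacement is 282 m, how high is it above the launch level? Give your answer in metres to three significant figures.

Horizontal component vₓ = 73.60 sin 69.4° = 68.89 m/s; vertical v_y0 = 73.60 cos 69.4° = 25.90 m/s.
Time to reach x = 282 m: t = x/vₓ = 282/68.89 = 4.093 s.
Height: y = v_y0 t − ½ g t² = 25.90 × 4.093 − 4.905 × 4.093² = 106.0 − 82.18 = 23.82 m.

23.8 m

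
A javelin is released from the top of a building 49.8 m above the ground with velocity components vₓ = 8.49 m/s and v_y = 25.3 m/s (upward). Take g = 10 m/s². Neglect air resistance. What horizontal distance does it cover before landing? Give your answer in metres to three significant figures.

The projectile lands when y = 49.8 + (25.30) t − ½·10.0·t² = 0. Positive root: t = (25.30 + √(25.30² + 2·10.0·49.8)) / 10.0 = (25.30 + 40.45) / 10.0 = 6.575 s.
Horizontal distance: R = vₓ t = 8.490 × 6.575 = 55.82 m.

55.8 m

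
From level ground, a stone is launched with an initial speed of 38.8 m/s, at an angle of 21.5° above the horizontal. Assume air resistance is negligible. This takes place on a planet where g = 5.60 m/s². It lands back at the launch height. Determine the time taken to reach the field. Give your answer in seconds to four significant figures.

5.079 s

vₓ = 38.80 cos 21.5° = 36.10 m/s; v_y0 = 38.80 sin 21.5° = 14.22 m/s.
It returns to y = 0 when t = 2 v_y0 / g = 2(14.22)/5.60 = 5.079 s.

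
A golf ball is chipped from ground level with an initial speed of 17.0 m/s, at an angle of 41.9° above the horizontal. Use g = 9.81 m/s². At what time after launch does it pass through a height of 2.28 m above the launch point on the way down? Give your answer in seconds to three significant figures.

2.09 s

Components: vₓ = 17.00 cos 41.9° = 12.65 m/s, v_y0 = 17.00 sin 41.9° = 11.35 m/s.
Require v_y0 t − ½ g t² = 2.28, i.e. 4.905 t² − 11.35 t + 2.28 = 0.
t = [11.35 ± √(11.35² − 2·9.81·2.28)] / 9.81 = (11.35 ± 9.174) / 9.81, so t = 0.2221 s or t = 2.092 s.
The descending-branch root is 2.092 s.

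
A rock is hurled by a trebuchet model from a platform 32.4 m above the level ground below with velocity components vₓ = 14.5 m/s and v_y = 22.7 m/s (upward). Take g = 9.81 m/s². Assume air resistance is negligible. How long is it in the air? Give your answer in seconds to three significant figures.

The projectile lands when y = 32.4 + (22.70) t − ½·9.81·t² = 0. Positive root: t = (22.70 + √(22.70² + 2·9.81·32.4)) / 9.81 = (22.70 + 33.93) / 9.81 = 5.772 s.

5.77 s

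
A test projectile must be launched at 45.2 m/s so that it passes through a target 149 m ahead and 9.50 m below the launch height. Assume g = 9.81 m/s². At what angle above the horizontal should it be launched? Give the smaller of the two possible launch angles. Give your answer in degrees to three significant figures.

18.5°

Trajectory: y = x tanθ − g x² (1 + tan²θ)/(2v₀²). With x = 149, y = −9.50, v₀ = 45.2, g = 9.81:
53.30 tan²θ − 149 tanθ + (43.80) = 0.
tanθ = [149 ± √(149² − 4 × 53.30 × (43.80))] / (2 × 53.30) = (149 ± 113.4) / 106.6, giving tanθ = 0.3338 or 2.462.
θ = 18.46° or 67.89°; the smaller is 18.46°.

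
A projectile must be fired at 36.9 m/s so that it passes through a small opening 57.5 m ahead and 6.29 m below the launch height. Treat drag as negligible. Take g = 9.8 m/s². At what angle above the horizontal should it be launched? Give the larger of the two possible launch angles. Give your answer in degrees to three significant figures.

Trajectory: y = x tanθ − g x² (1 + tan²θ)/(2v₀²). With x = 57.5, y = −6.29, v₀ = 36.9, g = 9.80:
11.90 tan²θ − 57.5 tanθ + (5.608) = 0.
tanθ = [57.5 ± √(57.5² − 4 × 11.90 × (5.608))] / (2 × 11.90) = (57.5 ± 55.13) / 23.80, giving tanθ = 0.09958 or 4.733.
θ = 5.687° or 78.07°; the larger is 78.07°.

78.1°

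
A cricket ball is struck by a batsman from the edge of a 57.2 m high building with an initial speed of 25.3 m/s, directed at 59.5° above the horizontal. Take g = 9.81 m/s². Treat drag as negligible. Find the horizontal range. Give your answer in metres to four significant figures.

80.85 m

Resolve: vₓ = 25.30 cos 59.5° = 12.84 m/s and v_y0 = 25.30 sin 59.5° = 21.80 m/s.
With up positive and y = 0 at the ground: y(t) = 57.2 + (21.80) t − 4.905 t². Setting y = 0 and taking the positive root: t = [21.80 + √(21.80² + 2·9.81·57.2)] / 9.81 = (21.80 + 39.97) / 9.81 = 6.296 s.
Horizontal distance: R = vₓ t = 12.84 × 6.296 = 80.85 m.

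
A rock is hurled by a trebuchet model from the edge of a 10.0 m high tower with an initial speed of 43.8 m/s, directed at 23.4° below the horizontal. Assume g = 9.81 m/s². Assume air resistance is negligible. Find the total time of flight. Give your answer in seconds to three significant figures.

Horizontal component vₓ = 43.80 cos 23.4° = 40.20 m/s; vertical v_y0 = −17.40 m/s (downward).
With up positive and y = 0 at the ground: y(t) = 10.0 + (−17.40) t − 4.905 t². Setting y = 0 and taking the positive root: t = [−17.40 + √(17.40² + 2·9.81·10.0)] / 9.81 = (−17.40 + 22.33) / 9.81 = 0.5034 s.

0.503 s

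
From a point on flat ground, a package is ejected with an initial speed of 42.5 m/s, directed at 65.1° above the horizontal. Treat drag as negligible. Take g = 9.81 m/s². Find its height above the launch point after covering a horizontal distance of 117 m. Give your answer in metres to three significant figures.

42.4 m

vₓ = 42.50 cos 65.1° = 17.89 m/s; v_y0 = 42.50 sin 65.1° = 38.55 m/s.
Time to reach x = 117 m: t = x/vₓ = 117/17.89 = 6.538 s.
Height: y = v_y0 t − ½ g t² = 38.55 × 6.538 − 4.905 × 6.538² = 252.1 − 209.7 = 42.36 m.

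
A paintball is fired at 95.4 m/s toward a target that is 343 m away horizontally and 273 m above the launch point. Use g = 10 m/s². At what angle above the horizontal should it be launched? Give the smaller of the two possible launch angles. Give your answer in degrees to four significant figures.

52.55°

Trajectory: y = x tanθ − g x² (1 + tan²θ)/(2v₀²). With x = 343, y = 273, v₀ = 95.4, g = 10.0:
64.63 tan²θ − 343 tanθ + (337.6) = 0.
tanθ = [343 ± √(343² − 4 × 64.63 × (337.6))] / (2 × 64.63) = (343 ± 174.2) / 129.3, giving tanθ = 1.306 or 4.001.
θ = 52.55° or 75.97°; the smaller is 52.55°.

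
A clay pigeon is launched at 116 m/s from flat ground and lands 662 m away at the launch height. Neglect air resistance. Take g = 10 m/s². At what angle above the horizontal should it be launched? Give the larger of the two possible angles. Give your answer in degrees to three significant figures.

75.3°

R = v₀² sin 2θ / g gives sin 2θ = gR/v₀² = 10.0·662/116² = 0.4920.
2θ = 29.47° or 180° − 29.47° = 150.5°, so θ = 14.74° or 75.26°.
The larger angle is 75.26°.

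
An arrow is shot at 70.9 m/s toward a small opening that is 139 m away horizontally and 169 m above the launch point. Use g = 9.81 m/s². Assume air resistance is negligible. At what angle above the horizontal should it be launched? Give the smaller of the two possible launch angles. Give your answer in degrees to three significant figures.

60.7°

Trajectory: y = x tanθ − g x² (1 + tan²θ)/(2v₀²). With x = 139, y = 169, v₀ = 70.9, g = 9.81:
18.85 tan²θ − 139 tanθ + (187.9) = 0.
tanθ = [139 ± √(139² − 4 × 18.85 × (187.9))] / (2 × 18.85) = (139 ± 71.80) / 37.71, giving tanθ = 1.782 or 5.591.
θ = 60.70° or 79.86°; the smaller is 60.70°.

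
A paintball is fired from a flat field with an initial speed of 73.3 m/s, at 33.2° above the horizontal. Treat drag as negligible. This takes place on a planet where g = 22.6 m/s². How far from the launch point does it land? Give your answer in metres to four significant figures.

Resolve: vₓ = 73.30 cos 33.2° = 61.33 m/s and v_y0 = 73.30 sin 33.2° = 40.14 m/s.
Time aloft: T = 2 v_y0 / g = 2 × 40.14 / 22.6 = 3.552 s.
Horizontal distance R = vₓ T = 61.33 × 3.552 = 217.9 m.

217.9 m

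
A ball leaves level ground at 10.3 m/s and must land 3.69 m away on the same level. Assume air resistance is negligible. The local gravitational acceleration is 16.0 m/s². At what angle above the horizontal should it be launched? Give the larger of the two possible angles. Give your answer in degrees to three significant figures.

73.1°

From R = (v₀²/g) sin 2θ: sin 2θ = 16.0 × 3.69 / 106.09 = 0.5565.
2θ = 33.81° or 180° − 33.81° = 146.2°, so θ = 16.91° or 73.09°.
The larger angle is 73.09°.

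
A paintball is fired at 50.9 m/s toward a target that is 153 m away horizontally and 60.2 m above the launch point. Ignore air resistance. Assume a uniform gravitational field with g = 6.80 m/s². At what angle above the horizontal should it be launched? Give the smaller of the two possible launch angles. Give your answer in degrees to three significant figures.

Trajectory: y = x tanθ − g x² (1 + tan²θ)/(2v₀²). With x = 153, y = 60.2, v₀ = 50.9, g = 6.80:
30.72 tan²θ − 153 tanθ + (90.92) = 0.
tanθ = [153 ± √(153² − 4 × 30.72 × (90.92))] / (2 × 30.72) = (153 ± 110.6) / 61.44, giving tanθ = 0.6898 or 4.291.
θ = 34.60° or 76.88°; the smaller is 34.60°.

34.6°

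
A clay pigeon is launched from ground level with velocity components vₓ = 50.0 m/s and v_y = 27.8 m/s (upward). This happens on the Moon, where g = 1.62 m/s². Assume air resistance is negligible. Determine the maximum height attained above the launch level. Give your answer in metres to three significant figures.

Peak height H = v_y0² / (2g) = 772.84 / 3.240 = 238.5 m.

239 m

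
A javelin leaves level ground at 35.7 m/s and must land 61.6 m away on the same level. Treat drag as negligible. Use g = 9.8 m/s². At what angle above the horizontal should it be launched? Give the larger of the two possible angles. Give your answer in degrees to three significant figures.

From R = (v₀²/g) sin 2θ: sin 2θ = 9.80 × 61.6 / 1274.5 = 0.4737.
2θ = 28.27° or 180° − 28.27° = 151.7°, so θ = 14.14° or 75.86°.
The larger angle is 75.86°.

75.9°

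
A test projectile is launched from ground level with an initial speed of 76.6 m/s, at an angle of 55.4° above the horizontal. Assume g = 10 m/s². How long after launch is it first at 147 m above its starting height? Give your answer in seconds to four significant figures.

3.087 s

vₓ = 76.60 cos 55.4° = 43.50 m/s; v_y0 = 76.60 sin 55.4° = 63.05 m/s.
Height y(t) = 63.05 t − 5.000 t² = 147 gives 5.000 t² − 63.05 t + 147 = 0.
Quadratic formula: t = (63.05 ± √1035.6) / 10.0 = (63.05 ± 32.18) / 10.0 → t = 3.087 s or 9.523 s.
The first (ascending) time is 3.087 s.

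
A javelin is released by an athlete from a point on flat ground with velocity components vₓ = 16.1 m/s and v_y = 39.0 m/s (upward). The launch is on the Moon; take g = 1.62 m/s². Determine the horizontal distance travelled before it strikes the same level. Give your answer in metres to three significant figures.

Time aloft: T = 2 v_y0 / g = 2 × 39.00 / 1.62 = 48.15 s.
Horizontal distance R = vₓ T = 16.10 × 48.15 = 775.2 m.

775 m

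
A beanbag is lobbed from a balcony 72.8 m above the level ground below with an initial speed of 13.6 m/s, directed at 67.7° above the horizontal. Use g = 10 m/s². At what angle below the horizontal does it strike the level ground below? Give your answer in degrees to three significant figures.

Horizontal component vₓ = 13.60 cos 67.7° = 5.161 m/s; vertical v_y0 = 13.60 sin 67.7° = 12.58 m/s.
The projectile lands when y = 72.8 + (12.58) t − ½·10.0·t² = 0. Positive root: t = (12.58 + √(12.58² + 2·10.0·72.8)) / 10.0 = (12.58 + 40.18) / 10.0 = 5.276 s.
At impact: v_y = v_y0 − g t = −40.18 m/s; vₓ = 5.161 m/s.
Angle below horizontal: arctan(|v_y|/vₓ) = arctan(40.18/5.161) = 82.68°.

82.7°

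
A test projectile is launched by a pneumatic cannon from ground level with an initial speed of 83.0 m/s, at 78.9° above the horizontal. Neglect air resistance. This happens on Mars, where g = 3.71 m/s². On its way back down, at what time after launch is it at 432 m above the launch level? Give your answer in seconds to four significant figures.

Horizontal component vₓ = 83.00 cos 78.9° = 15.98 m/s; vertical v_y0 = 83.00 sin 78.9° = 81.45 m/s.
Require v_y0 t − ½ g t² = 432, i.e. 1.855 t² − 81.45 t + 432 = 0.
t = [81.45 ± √(81.45² − 2·3.71·432)] / 3.71 = (81.45 ± 58.55) / 3.71, so t = 6.172 s or t = 37.74 s.
The descending-branch root is 37.74 s.

37.74 s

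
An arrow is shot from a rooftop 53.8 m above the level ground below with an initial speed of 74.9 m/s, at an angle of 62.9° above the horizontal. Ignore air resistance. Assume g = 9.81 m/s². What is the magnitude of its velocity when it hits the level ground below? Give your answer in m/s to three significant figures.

81.6 m/s

vₓ = 74.90 cos 62.9° = 34.12 m/s; v_y0 = 74.90 sin 62.9° = 66.68 m/s.
The projectile lands when y = 53.8 + (66.68) t − ½·9.81·t² = 0. Positive root: t = (66.68 + √(66.68² + 2·9.81·53.8)) / 9.81 = (66.68 + 74.17) / 9.81 = 14.36 s.
Vertical velocity at impact: v_y = v_y0 − g t = 66.68 − 9.81 × 14.36 = −74.17 m/s.
Speed: |v| = √(vₓ² + v_y²) = √(34.12² + 74.17²) = 81.64 m/s.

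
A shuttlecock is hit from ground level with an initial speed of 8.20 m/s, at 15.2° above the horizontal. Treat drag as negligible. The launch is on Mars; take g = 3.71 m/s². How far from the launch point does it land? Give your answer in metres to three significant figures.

Resolve: vₓ = 8.200 cos 15.2° = 7.913 m/s and v_y0 = 8.200 sin 15.2° = 2.150 m/s.
Time aloft: T = 2 v_y0 / g = 2 × 2.150 / 3.71 = 1.159 s.
Horizontal distance R = vₓ T = 7.913 × 1.159 = 9.171 m.

9.17 m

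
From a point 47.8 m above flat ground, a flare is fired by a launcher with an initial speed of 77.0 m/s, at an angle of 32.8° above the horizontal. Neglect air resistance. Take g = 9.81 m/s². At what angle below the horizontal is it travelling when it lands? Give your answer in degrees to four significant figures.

38.64°

Resolve: vₓ = 77.00 cos 32.8° = 64.72 m/s and v_y0 = 77.00 sin 32.8° = 41.71 m/s.
With up positive and y = 0 at the ground: y(t) = 47.8 + (41.71) t − 4.905 t². Setting y = 0 and taking the positive root: t = [41.71 + √(41.71² + 2·9.81·47.8)] / 9.81 = (41.71 + 51.75) / 9.81 = 9.527 s.
At impact: v_y = v_y0 − g t = −51.75 m/s; vₓ = 64.72 m/s.
Angle below horizontal: arctan(|v_y|/vₓ) = arctan(51.75/64.72) = 38.64°.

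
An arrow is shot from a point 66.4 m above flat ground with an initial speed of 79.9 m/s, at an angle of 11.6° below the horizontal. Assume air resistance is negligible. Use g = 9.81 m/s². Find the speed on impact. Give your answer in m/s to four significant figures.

87.67 m/s

Resolve: vₓ = 79.90 cos 11.6° = 78.27 m/s and v_y0 = −16.07 m/s (downward).
Vertical motion (up positive, ground at y = 0): 4.905 t² − (−16.07) t − 66.4 = 0, so t = (−16.07 + √(16.07² + 2·9.81·66.4)) / 9.81 = (−16.07 + 39.51) / 9.81 = 2.390 s.
Vertical velocity at impact: v_y = v_y0 − g t = −16.07 − 9.81 × 2.390 = −39.51 m/s.
Speed: |v| = √(vₓ² + v_y²) = √(78.27² + 39.51²) = 87.67 m/s.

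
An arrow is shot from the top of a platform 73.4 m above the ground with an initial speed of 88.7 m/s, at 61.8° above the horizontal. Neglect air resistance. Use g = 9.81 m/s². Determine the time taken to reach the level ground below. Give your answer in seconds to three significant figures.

16.8 s

vₓ = 88.70 cos 61.8° = 41.92 m/s; v_y0 = 88.70 sin 61.8° = 78.17 m/s.
With up positive and y = 0 at the ground: y(t) = 73.4 + (78.17) t − 4.905 t². Setting y = 0 and taking the positive root: t = [78.17 + √(78.17² + 2·9.81·73.4)] / 9.81 = (78.17 + 86.90) / 9.81 = 16.83 s.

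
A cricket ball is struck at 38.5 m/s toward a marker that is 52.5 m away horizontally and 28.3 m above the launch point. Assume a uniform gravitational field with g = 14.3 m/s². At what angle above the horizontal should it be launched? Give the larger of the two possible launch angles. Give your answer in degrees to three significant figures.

Trajectory: y = x tanθ − g x² (1 + tan²θ)/(2v₀²). With x = 52.5, y = 28.3, v₀ = 38.5, g = 14.3:
13.30 tan²θ − 52.5 tanθ + (41.60) = 0.
tanθ = [52.5 ± √(52.5² − 4 × 13.30 × (41.60))] / (2 × 13.30) = (52.5 ± 23.33) / 26.59, giving tanθ = 1.097 or 2.852.
θ = 47.65° or 70.68°; the larger is 70.68°.

70.7°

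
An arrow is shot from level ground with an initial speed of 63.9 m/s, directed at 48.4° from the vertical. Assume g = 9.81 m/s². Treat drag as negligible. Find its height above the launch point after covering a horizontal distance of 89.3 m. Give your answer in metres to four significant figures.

62.15 m

vₓ = 63.90 sin 48.4° = 47.78 m/s; v_y0 = 63.90 cos 48.4° = 42.42 m/s.
At x = 89.3 m, t = x/vₓ = 89.3/47.78 = 1.869 s.
Height: y = v_y0 t − ½ g t² = 42.42 × 1.869 − 4.905 × 1.869² = 79.28 − 17.13 = 62.15 m.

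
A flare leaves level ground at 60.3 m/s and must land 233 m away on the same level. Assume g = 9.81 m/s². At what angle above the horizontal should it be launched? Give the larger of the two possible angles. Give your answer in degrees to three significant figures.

70.5°

From R = (v₀²/g) sin 2θ: sin 2θ = 9.81 × 233 / 3636.1 = 0.6286.
2θ = 38.95° or 180° − 38.95° = 141.1°, so θ = 19.47° or 70.53°.
The larger angle is 70.53°.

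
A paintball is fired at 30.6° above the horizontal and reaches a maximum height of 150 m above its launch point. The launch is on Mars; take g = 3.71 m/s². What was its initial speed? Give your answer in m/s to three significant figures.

65.5 m/s

At the peak v_y = 0, so v_y0 = √(2gH) = √(2 × 3.71 × 150) = 33.36 m/s.
v_y0 = v₀ sin θ ⇒ v₀ = 33.36 / sin 30.6° = 65.54 m/s.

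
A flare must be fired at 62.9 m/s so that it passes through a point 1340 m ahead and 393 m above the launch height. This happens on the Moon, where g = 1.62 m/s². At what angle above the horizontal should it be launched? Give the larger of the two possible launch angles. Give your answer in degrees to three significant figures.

Trajectory: y = x tanθ − g x² (1 + tan²θ)/(2v₀²). With x = 1340, y = 393, v₀ = 62.9, g = 1.62:
367.6 tan²θ − 1340 tanθ + (760.6) = 0.
tanθ = [1340 ± √(1340² − 4 × 367.6 × (760.6))] / (2 × 367.6) = (1340 ± 822.9) / 735.2, giving tanθ = 0.7033 or 2.942.
θ = 35.12° or 71.23°; the larger is 71.23°.

71.2°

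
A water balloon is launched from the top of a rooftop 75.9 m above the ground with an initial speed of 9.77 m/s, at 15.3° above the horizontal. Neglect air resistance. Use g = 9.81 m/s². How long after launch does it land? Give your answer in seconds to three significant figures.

4.21 s

Components: vₓ = 9.770 cos 15.3° = 9.424 m/s, v_y0 = 9.770 sin 15.3° = 2.578 m/s.
The projectile lands when y = 75.9 + (2.578) t − ½·9.81·t² = 0. Positive root: t = (2.578 + √(2.578² + 2·9.81·75.9)) / 9.81 = (2.578 + 38.68) / 9.81 = 4.205 s.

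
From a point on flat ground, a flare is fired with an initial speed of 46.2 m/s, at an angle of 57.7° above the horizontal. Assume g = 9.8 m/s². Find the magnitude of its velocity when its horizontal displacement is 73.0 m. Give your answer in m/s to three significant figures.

26.7 m/s

vₓ = 46.20 cos 57.7° = 24.69 m/s; v_y0 = 46.20 sin 57.7° = 39.05 m/s.
Time to reach x = 73.0 m: t = x/vₓ = 73.0/24.69 = 2.957 s.
Vertical velocity there: v_y = v_y0 − g t = 39.05 − 9.80 × 2.957 = 10.07 m/s.
Speed: √(vₓ² + v_y²) = √(24.69² + 10.07²) = 26.66 m/s.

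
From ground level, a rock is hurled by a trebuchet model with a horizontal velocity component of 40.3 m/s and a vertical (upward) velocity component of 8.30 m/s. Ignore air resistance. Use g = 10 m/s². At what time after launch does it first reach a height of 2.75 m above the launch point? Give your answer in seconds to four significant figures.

Require v_y0 t − ½ g t² = 2.75, i.e. 5.000 t² − 8.300 t + 2.75 = 0.
Quadratic formula: t = (8.300 ± √13.890) / 10.0 = (8.300 ± 3.727) / 10.0 → t = 0.4573 s or 1.203 s.
The first (ascending) time is 0.4573 s.

0.4573 s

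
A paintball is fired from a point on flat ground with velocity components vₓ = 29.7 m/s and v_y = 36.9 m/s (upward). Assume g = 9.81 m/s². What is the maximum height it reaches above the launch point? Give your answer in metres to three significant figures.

Maximum height: H = v_y0² / (2g) = 36.90² / (2 × 9.81) = 69.40 m.

69.4 m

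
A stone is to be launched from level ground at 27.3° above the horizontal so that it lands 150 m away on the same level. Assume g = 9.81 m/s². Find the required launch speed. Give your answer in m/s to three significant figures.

On level ground R = v₀² sin 2θ / g ⇒ v₀ = √(gR / sin 2θ).
v₀ = √(9.81 × 150 / sin 54.60°) = √(1472 / 0.8151) = √1805.2 = 42.49 m/s.

42.5 m/s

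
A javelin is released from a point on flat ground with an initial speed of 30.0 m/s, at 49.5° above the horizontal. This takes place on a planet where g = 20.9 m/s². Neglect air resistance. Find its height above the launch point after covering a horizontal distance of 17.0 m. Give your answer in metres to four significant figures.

11.95 m

vₓ = 30.00 cos 49.5° = 19.48 m/s; v_y0 = 30.00 sin 49.5° = 22.81 m/s.
x = vₓ t ⇒ t = 17.0/19.48 = 0.8725 s.
Height: y = v_y0 t − ½ g t² = 22.81 × 0.8725 − 10.45 × 0.8725² = 19.90 − 7.956 = 11.95 m.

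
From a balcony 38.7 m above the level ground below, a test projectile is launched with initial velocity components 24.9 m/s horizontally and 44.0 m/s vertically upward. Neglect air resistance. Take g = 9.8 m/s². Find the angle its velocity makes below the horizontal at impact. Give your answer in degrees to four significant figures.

With up positive and y = 0 at the ground: y(t) = 38.7 + (44.00) t − 4.900 t². Setting y = 0 and taking the positive root: t = [44.00 + √(44.00² + 2·9.80·38.7)] / 9.80 = (44.00 + 51.91) / 9.80 = 9.787 s.
At impact: v_y = v_y0 − g t = −51.91 m/s; vₓ = 24.90 m/s.
Angle below horizontal: arctan(|v_y|/vₓ) = arctan(51.91/24.90) = 64.37°.

64.37°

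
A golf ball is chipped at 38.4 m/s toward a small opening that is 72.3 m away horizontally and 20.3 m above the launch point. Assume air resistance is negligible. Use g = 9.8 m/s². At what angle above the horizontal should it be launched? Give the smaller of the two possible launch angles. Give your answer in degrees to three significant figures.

31.4°

Trajectory: y = x tanθ − g x² (1 + tan²θ)/(2v₀²). With x = 72.3, y = 20.3, v₀ = 38.4, g = 9.80:
17.37 tan²θ − 72.3 tanθ + (37.67) = 0.
tanθ = [72.3 ± √(72.3² − 4 × 17.37 × (37.67))] / (2 × 17.37) = (72.3 ± 51.09) / 34.74, giving tanθ = 0.6106 or 3.552.
θ = 31.41° or 74.27°; the smaller is 31.41°.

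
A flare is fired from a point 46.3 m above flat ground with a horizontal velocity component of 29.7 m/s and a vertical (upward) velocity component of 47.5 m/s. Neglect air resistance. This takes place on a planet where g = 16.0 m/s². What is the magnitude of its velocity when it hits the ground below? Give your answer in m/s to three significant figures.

68.0 m/s

With up positive and y = 0 at the ground: y(t) = 46.3 + (47.50) t − 8.000 t². Setting y = 0 and taking the positive root: t = [47.50 + √(47.50² + 2·16.0·46.3)] / 16.0 = (47.50 + 61.14) / 16.0 = 6.790 s.
Vertical velocity at impact: v_y = v_y0 − g t = 47.50 − 16.0 × 6.790 = −61.14 m/s.
Speed: |v| = √(vₓ² + v_y²) = √(29.70² + 61.14²) = 67.97 m/s.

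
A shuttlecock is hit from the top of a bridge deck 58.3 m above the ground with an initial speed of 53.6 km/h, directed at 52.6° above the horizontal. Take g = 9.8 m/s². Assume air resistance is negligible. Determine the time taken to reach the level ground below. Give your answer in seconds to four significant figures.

4.861 s

Convert: 53.6 km/h = 53.6/3.6 = 14.89 m/s.
Horizontal component vₓ = 14.89 cos 52.6° = 9.043 m/s; vertical v_y0 = 14.89 sin 52.6° = 11.83 m/s.
Vertical motion (up positive, ground at y = 0): 4.900 t² − (11.83) t − 58.3 = 0, so t = (11.83 + √(11.83² + 2·9.80·58.3)) / 9.80 = (11.83 + 35.81) / 9.80 = 4.861 s.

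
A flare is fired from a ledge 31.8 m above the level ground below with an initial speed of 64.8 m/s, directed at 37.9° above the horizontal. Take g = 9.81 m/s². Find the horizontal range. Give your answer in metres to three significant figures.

452 m

vₓ = 64.80 cos 37.9° = 51.13 m/s; v_y0 = 64.80 sin 37.9° = 39.81 m/s.
With up positive and y = 0 at the ground: y(t) = 31.8 + (39.81) t − 4.905 t². Setting y = 0 and taking the positive root: t = [39.81 + √(39.81² + 2·9.81·31.8)] / 9.81 = (39.81 + 46.99) / 9.81 = 8.848 s.
Horizontal distance: R = vₓ t = 51.13 × 8.848 = 452.4 m.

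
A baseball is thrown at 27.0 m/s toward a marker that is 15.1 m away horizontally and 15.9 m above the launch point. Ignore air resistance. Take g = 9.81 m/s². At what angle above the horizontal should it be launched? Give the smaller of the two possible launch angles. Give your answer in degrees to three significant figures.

Trajectory: y = x tanθ − g x² (1 + tan²θ)/(2v₀²). With x = 15.1, y = 15.9, v₀ = 27.0, g = 9.81:
1.534 tan²θ − 15.1 tanθ + (17.43) = 0.
tanθ = [15.1 ± √(15.1² − 4 × 1.534 × (17.43))] / (2 × 1.534) = (15.1 ± 11.00) / 3.068, giving tanθ = 1.336 or 8.507.
θ = 53.18° or 83.30°; the smaller is 53.18°.

53.2°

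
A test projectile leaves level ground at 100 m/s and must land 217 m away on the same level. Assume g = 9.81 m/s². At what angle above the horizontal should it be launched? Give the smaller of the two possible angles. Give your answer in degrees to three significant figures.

6.15°

From R = (v₀²/g) sin 2θ: sin 2θ = 9.81 × 217 / 10000 = 0.2129.
2θ = 12.29° or 180° − 12.29° = 167.7°, so θ = 6.146° or 83.85°.
The smaller angle is 6.146°.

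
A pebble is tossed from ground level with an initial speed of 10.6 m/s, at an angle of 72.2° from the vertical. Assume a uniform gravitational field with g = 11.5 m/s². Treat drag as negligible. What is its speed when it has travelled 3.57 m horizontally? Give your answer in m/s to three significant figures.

Horizontal component vₓ = 10.60 sin 72.2° = 10.09 m/s; vertical v_y0 = 10.60 cos 72.2° = 3.240 m/s.
x = vₓ t ⇒ t = 3.57/10.09 = 0.3537 s.
Vertical velocity there: v_y = v_y0 − g t = 3.240 − 11.5 × 0.3537 = −0.8275 m/s.
Speed: √(vₓ² + v_y²) = √(10.09² + 0.8275²) = 10.13 m/s.

10.1 m/s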